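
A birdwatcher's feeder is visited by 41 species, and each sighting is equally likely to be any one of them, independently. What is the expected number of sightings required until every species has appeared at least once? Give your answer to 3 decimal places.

The wait to go from k to k+1 distinct species is geometric with mean 41/(41-k).
E[T] = 41/41 + 41/40 + 41/39 + ... + 41/2 + 41/1 = 41·H_{41}.
H_{41} = 4.3029, so E[T] = 176.4203.

176.420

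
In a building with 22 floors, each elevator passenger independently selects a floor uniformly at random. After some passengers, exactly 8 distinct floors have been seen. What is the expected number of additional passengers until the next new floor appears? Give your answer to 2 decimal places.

The number of passengers until the next new floor is geometric with success probability 14/22, so its mean is 22/14.
E = 22/14 = 1.571.

1.57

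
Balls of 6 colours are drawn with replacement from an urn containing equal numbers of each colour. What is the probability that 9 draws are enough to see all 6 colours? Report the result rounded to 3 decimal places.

By inclusion–exclusion over which colours are missing,
P(all seen) = Σ_{j=0}^{6} (-1)^j C(6,j)((6-j)/6)^9
= 1.0000 - 1.1628 + 0.3902 - 0.0391 + 0.0008 - 0.0000 + 0.0000
= 0.1890.

0.189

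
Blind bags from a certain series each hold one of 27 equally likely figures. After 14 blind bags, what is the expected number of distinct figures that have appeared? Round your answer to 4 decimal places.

11.0817

For each figure, P(seen in 14 blind bags) = 1 - (26/27)^14 = 0.41043.
By linearity of expectation, E[distinct seen] = 27·(1 - (26/27)^14) = 11.08165.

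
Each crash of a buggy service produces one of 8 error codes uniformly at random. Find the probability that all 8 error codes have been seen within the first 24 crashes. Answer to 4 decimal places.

By inclusion–exclusion over which error codes are missing,
P(all seen) = Σ_{j=0}^{8} (-1)^j C(8,j)((8-j)/8)^24
= 1.00000 - 0.32455 + 0.02809 - 0.00071 + 0.00000 - 0.00000 + 0.00000 - 0.00000 + 0.00000
= 0.70284.

0.7028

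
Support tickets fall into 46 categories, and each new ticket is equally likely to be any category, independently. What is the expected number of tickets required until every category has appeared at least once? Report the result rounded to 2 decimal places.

203.17

The wait to go from k to k+1 distinct categories is geometric with mean 46/(46-k).
E[T] = 46/46 + 46/45 + 46/44 + ... + 46/2 + 46/1 = 46·H_{46}.
H_{46} = 4.417, so E[T] = 203.168.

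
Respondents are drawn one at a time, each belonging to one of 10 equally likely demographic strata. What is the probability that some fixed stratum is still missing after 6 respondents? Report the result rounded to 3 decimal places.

0.531

Each respondent misses the fixed stratum with probability (10-1)/10 = 9/10, independently.
P(still missing after 6) = (9/10)^6 = 0.5314.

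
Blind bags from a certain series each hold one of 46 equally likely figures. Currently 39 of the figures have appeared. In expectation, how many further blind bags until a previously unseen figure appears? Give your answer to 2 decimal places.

6.57

Each blind bag yields a new figure with probability (46-39)/46 = 7/46, so the wait is geometric with mean 46/7.
E = 46/7 = 6.571.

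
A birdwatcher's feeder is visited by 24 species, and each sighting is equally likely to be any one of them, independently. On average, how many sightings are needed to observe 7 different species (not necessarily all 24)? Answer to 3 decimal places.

Going from k to k+1 distinct takes a geometric number of sightings with mean 24/(24-k).
Sum over k = 0,...,6: E = 24/24 + 24/23 + 24/22 + ... + 24/19 + 24/18 = 8.0737.

8.074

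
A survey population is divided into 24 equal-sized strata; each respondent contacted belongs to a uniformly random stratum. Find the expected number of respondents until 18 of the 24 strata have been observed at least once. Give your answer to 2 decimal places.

Going from k to k+1 distinct takes a geometric number of respondents with mean 24/(24-k).
Sum over k = 0,...,17: E = 24/24 + 24/23 + 24/22 + ... + 24/8 + 24/7 = 31.823.

31.82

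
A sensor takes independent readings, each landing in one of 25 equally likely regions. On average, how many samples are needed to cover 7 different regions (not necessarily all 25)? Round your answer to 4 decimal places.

With k distinct regions already seen, the next new one arrives after an expected 25/(25-k) samples.
Sum over k = 0,...,6: E = 25/25 + 25/24 + 25/23 + ... + 25/20 + 25/19 = 8.02125.

8.0213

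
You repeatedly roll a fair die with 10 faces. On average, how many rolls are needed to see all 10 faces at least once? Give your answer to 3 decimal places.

Split into phases: going from k distinct to k+1 distinct takes on average 10/(10-k) rolls.
E[T] = 10/10 + 10/9 + 10/8 + ... + 10/2 + 10/1 = 10·H_{10}.
H_{10} = 2.9290, so E[T] = 29.2897.

29.290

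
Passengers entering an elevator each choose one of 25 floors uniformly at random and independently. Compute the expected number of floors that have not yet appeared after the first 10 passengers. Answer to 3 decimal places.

For each floor, P(unseen after 10) = (24/25)^10 = 0.6648.
By linearity of expectation, E[unseen] = 25·(24/25)^10 = 16.6208.

16.621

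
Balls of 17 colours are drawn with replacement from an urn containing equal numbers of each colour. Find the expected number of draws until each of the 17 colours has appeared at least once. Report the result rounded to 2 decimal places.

Split into phases: going from k distinct to k+1 distinct takes on average 17/(17-k) draws.
E[T] = 17/17 + 17/16 + 17/15 + ... + 17/2 + 17/1 = 17·H_{17}.
H_{17} = 3.440, so E[T] = 58.472.

58.47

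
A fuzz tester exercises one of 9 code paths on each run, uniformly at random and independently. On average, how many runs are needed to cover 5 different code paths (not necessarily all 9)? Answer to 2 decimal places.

6.71

Going from k to k+1 distinct takes a geometric number of runs with mean 9/(9-k).
Sum over k = 0,...,4: E = 9/9 + 9/8 + 9/7 + 9/6 + 9/5 = 6.711.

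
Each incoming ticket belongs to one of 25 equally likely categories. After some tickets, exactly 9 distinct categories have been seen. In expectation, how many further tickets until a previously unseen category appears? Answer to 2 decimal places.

1.56

Each ticket yields a new category with probability (25-9)/25 = 16/25, so the wait is geometric with mean 25/16.
E = 25/16 = 1.563.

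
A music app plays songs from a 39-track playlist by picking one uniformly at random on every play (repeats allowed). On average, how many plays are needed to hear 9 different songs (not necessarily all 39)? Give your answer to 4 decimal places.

10.0837

Going from k to k+1 distinct takes a geometric number of plays with mean 39/(39-k).
Sum over k = 0,...,8: E = 39/39 + 39/38 + 39/37 + ... + 39/32 + 39/31 = 10.08368.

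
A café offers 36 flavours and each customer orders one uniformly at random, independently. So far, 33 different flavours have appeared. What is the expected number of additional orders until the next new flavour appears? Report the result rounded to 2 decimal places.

12.00

The number of orders until the next new flavour is geometric with success probability 3/36, so its mean is 36/3.
E = 36/3 = 12.000.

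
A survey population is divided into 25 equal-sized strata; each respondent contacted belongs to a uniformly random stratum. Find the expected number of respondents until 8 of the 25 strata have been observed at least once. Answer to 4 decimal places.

9.4101

With k distinct strata already seen, the next new one arrives after an expected 25/(25-k) respondents.
Sum over k = 0,...,7: E = 25/25 + 25/24 + 25/23 + ... + 25/19 + 25/18 = 9.41014.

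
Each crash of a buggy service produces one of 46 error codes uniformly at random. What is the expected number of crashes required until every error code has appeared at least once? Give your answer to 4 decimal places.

203.1676

Split into phases: going from k distinct to k+1 distinct takes on average 46/(46-k) crashes.
E[T] = 46/46 + 46/45 + 46/44 + ... + 46/2 + 46/1 = 46·H_{46}.
H_{46} = 4.41669, so E[T] = 203.16761.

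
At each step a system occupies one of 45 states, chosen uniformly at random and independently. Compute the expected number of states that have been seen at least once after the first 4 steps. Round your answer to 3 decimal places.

3.869

For each state, P(seen in 4 steps) = 1 - (44/45)^4 = 0.0860.
By linearity of expectation, E[distinct seen] = 45·(1 - (44/45)^4) = 3.8686.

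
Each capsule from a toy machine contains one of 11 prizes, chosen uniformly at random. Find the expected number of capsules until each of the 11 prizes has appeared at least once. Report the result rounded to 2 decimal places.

After k distinct prizes have appeared, the next capsule gives a new one with probability (11-k)/11, so the expected wait for the (k+1)-th is 11/(11-k).
E[T] = 11/11 + 11/10 + 11/9 + ... + 11/2 + 11/1 = 11·H_{11}.
H_{11} = 3.020, so E[T] = 33.219.

33.22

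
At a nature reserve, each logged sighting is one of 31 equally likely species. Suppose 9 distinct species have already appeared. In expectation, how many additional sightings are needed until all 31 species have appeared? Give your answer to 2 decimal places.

114.42

From k distinct to k+1 distinct takes on average 31/(31-k) sightings.
Sum over k = 9,...,30: E = 31/22 + 31/21 + 31/20 + ... + 31/2 + 31/1 = 114.415.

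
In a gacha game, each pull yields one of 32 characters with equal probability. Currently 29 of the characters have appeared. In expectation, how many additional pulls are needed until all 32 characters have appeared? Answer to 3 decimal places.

58.667

The wait to go from k to k+1 distinct characters is geometric with mean 32/(32-k).
Sum over k = 29,...,31: E = 32/3 + 32/2 + 32/1 = 58.6667.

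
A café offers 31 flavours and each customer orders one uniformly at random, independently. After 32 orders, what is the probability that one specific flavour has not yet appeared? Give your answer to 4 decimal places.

0.3502

On each order the fixed flavour fails to appear with probability 30/31.
P(still missing after 32) = (30/31)^32 = 0.35019.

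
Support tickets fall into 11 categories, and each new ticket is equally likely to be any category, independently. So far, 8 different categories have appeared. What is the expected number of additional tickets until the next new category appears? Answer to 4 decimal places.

The number of tickets until the next new category is geometric with success probability 3/11, so its mean is 11/3.
E = 11/3 = 3.66667.

3.6667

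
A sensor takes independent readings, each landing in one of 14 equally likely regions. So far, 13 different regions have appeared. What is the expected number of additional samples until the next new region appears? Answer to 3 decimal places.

14.000

The number of samples until the next new region is geometric with success probability 1/14, so its mean is 14/1.
E = 14/1 = 14.0000.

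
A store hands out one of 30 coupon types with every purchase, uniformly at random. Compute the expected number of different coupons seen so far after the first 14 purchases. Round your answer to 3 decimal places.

11.336

For each coupon, P(seen in 14 purchases) = 1 - (29/30)^14 = 0.3779.
By linearity of expectation, E[distinct seen] = 30·(1 - (29/30)^14) = 11.3364.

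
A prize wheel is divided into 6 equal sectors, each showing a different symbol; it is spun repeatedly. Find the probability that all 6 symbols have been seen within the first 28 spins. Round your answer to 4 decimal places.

0.9638

Let A_i be the event that symbol i is missing after 28 spins. By inclusion–exclusion on the A_i,
P(all seen) = Σ_{j=0}^{6} (-1)^j C(6,j)((6-j)/6)^28
= 1.00000 - 0.03640 + 0.00018 - 0.00000 + 0.00000 - 0.00000 + 0.00000
= 0.96378.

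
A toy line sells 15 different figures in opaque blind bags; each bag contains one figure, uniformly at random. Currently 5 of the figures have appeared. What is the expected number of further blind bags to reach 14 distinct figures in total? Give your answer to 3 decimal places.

28.935

From k distinct to k+1 distinct takes on average 15/(15-k) blind bags.
Sum over k = 5,...,13: E = 15/10 + 15/9 + 15/8 + ... + 15/3 + 15/2 = 28.9345.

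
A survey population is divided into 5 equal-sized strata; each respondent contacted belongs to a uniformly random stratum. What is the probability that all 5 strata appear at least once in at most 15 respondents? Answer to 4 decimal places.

Let A_i be the event that stratum i is missing after 15 respondents. By inclusion–exclusion on the A_i,
P(all seen) = Σ_{j=0}^{5} (-1)^j C(5,j)((5-j)/5)^15
= 1.00000 - 0.17592 + 0.00470 - 0.00001 + 0.00000 - 0.00000
= 0.82877.

0.8288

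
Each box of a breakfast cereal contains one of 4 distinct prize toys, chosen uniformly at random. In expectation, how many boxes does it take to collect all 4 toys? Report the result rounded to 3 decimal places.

Split into phases: going from k distinct to k+1 distinct takes on average 4/(4-k) boxes.
E[T] = 4/4 + 4/3 + 4/2 + 4/1 = 4·H_{4}.
H_{4} = 2.0833, so E[T] = 8.3333.

8.333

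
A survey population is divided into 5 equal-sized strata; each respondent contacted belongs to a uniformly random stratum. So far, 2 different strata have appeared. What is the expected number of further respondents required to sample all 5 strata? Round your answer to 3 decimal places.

From k distinct to k+1 distinct takes on average 5/(5-k) respondents.
Sum over k = 2,...,4: E = 5/3 + 5/2 + 5/1 = 9.1667.

9.167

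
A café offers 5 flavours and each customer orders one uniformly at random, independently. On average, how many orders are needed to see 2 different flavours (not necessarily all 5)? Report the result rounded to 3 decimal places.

2.250

With k distinct flavours already seen, the next new one arrives after an expected 5/(5-k) orders.
Sum over k = 0,...,1: E = 5/5 + 5/4 = 2.2500.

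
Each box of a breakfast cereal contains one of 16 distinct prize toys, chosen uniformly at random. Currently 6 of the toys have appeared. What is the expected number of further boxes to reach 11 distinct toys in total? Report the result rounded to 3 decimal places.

From k distinct to k+1 distinct takes on average 16/(16-k) boxes.
Sum over k = 6,...,10: E = 16/10 + 16/9 + 16/8 + 16/7 + 16/6 = 10.3302.

10.330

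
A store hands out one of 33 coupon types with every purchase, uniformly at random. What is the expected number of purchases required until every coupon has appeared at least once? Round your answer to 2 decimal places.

134.93

After k distinct coupons have appeared, the next purchase gives a new one with probability (33-k)/33, so the expected wait for the (k+1)-th is 33/(33-k).
E[T] = 33/33 + 33/32 + 33/31 + ... + 33/2 + 33/1 = 33·H_{33}.
H_{33} = 4.089, so E[T] = 134.930.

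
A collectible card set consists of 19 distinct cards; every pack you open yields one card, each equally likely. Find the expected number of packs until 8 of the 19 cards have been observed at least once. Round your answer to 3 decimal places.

10.029

Going from k to k+1 distinct takes a geometric number of packs with mean 19/(19-k).
Sum over k = 0,...,7: E = 19/19 + 19/18 + 19/17 + ... + 19/13 + 19/12 = 10.0294.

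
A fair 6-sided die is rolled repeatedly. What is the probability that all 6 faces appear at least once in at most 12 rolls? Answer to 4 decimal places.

By inclusion–exclusion over which faces are missing,
P(all seen) = Σ_{j=0}^{6} (-1)^j C(6,j)((6-j)/6)^12
= 1.00000 - 0.67294 + 0.11561 - 0.00488 + 0.00003 - 0.00000 + 0.00000
= 0.43782.

0.4378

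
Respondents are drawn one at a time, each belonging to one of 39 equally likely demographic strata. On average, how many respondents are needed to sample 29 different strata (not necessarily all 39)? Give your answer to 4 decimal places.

51.6584

With k distinct strata already seen, the next new one arrives after an expected 39/(39-k) respondents.
Sum over k = 0,...,28: E = 39/39 + 39/38 + 39/37 + ... + 39/12 + 39/11 = 51.65842.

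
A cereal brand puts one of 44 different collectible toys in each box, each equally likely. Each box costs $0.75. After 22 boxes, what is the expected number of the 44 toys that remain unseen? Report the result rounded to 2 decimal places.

26.53

For each toy, P(unseen after 22) = (43/44)^22 = 0.603.
By linearity of expectation, E[unseen] = 44·(43/44)^22 = 26.534.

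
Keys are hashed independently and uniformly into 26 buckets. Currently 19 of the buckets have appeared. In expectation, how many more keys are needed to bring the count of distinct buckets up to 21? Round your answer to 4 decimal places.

8.0476

The wait to go from k to k+1 distinct buckets is geometric with mean 26/(26-k).
Sum over k = 19,...,20: E = 26/7 + 26/6 = 8.04762.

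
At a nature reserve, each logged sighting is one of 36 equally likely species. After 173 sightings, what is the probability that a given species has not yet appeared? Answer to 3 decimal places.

0.008

On each sighting the fixed species fails to appear with probability 35/36.
P(still missing after 173) = (35/36)^173 = 0.0076.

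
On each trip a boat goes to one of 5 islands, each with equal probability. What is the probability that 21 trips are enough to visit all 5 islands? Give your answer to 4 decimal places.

0.9541

By inclusion–exclusion over which islands are missing,
P(all seen) = Σ_{j=0}^{5} (-1)^j C(5,j)((5-j)/5)^21
= 1.00000 - 0.04612 + 0.00022 - 0.00000 + 0.00000 - 0.00000
= 0.95410.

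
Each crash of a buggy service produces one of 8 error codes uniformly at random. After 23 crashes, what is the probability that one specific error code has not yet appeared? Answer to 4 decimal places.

0.0464

On each crash the fixed error code fails to appear with probability 7/8.
P(still missing after 23) = (7/8)^23 = 0.04636.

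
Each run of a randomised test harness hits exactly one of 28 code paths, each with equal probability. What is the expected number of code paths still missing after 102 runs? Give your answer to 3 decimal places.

For each code path, P(unseen after 102) = (27/28)^102 = 0.0245.
By linearity of expectation, E[unseen] = 28·(27/28)^102 = 0.6857.

0.686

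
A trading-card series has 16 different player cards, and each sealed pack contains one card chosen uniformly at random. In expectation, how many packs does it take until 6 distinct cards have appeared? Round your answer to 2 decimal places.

7.23

Going from k to k+1 distinct takes a geometric number of packs with mean 16/(16-k).
Sum over k = 0,...,5: E = 16/16 + 16/15 + 16/14 + 16/13 + 16/12 + 16/11 = 7.228.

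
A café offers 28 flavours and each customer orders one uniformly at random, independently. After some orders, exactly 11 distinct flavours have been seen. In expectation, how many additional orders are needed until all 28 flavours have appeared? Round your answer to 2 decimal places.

From k distinct to k+1 distinct takes on average 28/(28-k) orders.
Sum over k = 11,...,27: E = 28/17 + 28/16 + 28/15 + ... + 28/2 + 28/1 = 96.307.

96.31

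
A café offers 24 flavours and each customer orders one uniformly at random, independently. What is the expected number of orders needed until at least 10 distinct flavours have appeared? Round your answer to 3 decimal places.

Going from k to k+1 distinct takes a geometric number of orders with mean 24/(24-k).
Sum over k = 0,...,9: E = 24/24 + 24/23 + 24/22 + ... + 24/16 + 24/15 = 12.5855.

12.586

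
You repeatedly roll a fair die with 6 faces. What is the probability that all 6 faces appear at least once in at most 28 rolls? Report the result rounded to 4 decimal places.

0.9638

Let A_i be the event that face i is missing after 28 rolls. By inclusion–exclusion on the A_i,
P(all seen) = Σ_{j=0}^{6} (-1)^j C(6,j)((6-j)/6)^28
= 1.00000 - 0.03640 + 0.00018 - 0.00000 + 0.00000 - 0.00000 + 0.00000
= 0.96378.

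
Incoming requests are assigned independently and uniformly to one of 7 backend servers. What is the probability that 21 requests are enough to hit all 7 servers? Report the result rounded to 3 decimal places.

0.743

Let A_i be the event that server i is missing after 21 requests. By inclusion–exclusion on the A_i,
P(all seen) = Σ_{j=0}^{7} (-1)^j C(7,j)((7-j)/7)^21
= 1.0000 - 0.2749 + 0.0179 - 0.0003 + 0.0000 - 0.0000 + 0.0000 - 0.0000
= 0.7427.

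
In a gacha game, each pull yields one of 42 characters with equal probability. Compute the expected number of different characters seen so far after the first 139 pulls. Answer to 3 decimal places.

40.526

For each character, P(seen in 139 pulls) = 1 - (41/42)^139 = 0.9649.
By linearity of expectation, E[distinct seen] = 42·(1 - (41/42)^139) = 40.5258.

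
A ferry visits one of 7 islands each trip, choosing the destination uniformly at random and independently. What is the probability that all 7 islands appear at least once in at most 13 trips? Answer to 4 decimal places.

0.2973

Let A_i be the event that island i is missing after 13 trips. By inclusion–exclusion on the A_i,
P(all seen) = Σ_{j=0}^{7} (-1)^j C(7,j)((7-j)/7)^13
= 1.00000 - 0.94360 + 0.26458 - 0.02424 + 0.00058 - 0.00000 + 0.00000 - 0.00000
= 0.29731.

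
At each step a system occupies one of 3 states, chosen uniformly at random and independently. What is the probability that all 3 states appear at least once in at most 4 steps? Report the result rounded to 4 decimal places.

0.4444

By inclusion–exclusion over which states are missing,
P(all seen) = Σ_{j=0}^{3} (-1)^j C(3,j)((3-j)/3)^4
= 1.00000 - 0.59259 + 0.03704 - 0.00000
= 0.44444.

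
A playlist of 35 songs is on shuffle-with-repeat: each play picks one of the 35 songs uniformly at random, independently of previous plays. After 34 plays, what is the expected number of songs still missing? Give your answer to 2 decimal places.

For each song, P(unseen after 34) = (34/35)^34 = 0.373.
By linearity of expectation, E[unseen] = 35·(34/35)^34 = 13.063.

13.06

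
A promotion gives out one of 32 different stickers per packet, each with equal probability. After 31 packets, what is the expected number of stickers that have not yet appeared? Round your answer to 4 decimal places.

For each sticker, P(unseen after 31) = (31/32)^31 = 0.37373.
By linearity of expectation, E[unseen] = 32·(31/32)^31 = 11.95950.

11.9595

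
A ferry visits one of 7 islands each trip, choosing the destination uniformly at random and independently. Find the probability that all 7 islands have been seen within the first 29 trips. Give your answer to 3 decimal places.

By inclusion–exclusion over which islands are missing,
P(all seen) = Σ_{j=0}^{7} (-1)^j C(7,j)((7-j)/7)^29
= 1.0000 - 0.0801 + 0.0012 - 0.0000 + 0.0000 - 0.0000 + 0.0000 - 0.0000
= 0.9211.

0.921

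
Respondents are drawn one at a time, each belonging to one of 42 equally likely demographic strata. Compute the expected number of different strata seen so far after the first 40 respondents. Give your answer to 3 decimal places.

25.981

For each stratum, P(seen in 40 respondents) = 1 - (41/42)^40 = 0.6186.
By linearity of expectation, E[distinct seen] = 42·(1 - (41/42)^40) = 25.9811.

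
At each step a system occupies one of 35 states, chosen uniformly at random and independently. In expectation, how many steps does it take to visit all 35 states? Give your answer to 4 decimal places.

145.1373

Split into phases: going from k distinct to k+1 distinct takes on average 35/(35-k) steps.
E[T] = 35/35 + 35/34 + 35/33 + ... + 35/2 + 35/1 = 35·H_{35}.
H_{35} = 4.14678, so E[T] = 145.13735.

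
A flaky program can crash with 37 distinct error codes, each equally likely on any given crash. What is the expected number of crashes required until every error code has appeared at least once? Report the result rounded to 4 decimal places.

155.4587

The wait to go from k to k+1 distinct error codes is geometric with mean 37/(37-k).
E[T] = 37/37 + 37/36 + 37/35 + ... + 37/2 + 37/1 = 37·H_{37}.
H_{37} = 4.20159, so E[T] = 155.45869.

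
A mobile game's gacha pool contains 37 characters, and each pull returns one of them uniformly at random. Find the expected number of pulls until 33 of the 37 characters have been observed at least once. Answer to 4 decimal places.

Going from k to k+1 distinct takes a geometric number of pulls with mean 37/(37-k).
Sum over k = 0,...,32: E = 37/37 + 37/36 + 37/35 + ... + 37/6 + 37/5 = 78.37536.

78.3754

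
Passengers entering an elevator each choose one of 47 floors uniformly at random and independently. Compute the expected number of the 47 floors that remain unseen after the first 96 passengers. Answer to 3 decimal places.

5.963

For each floor, P(unseen after 96) = (46/47)^96 = 0.1269.
By linearity of expectation, E[unseen] = 47·(46/47)^96 = 5.9629.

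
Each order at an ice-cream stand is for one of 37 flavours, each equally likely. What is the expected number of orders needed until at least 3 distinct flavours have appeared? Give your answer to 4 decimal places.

Going from k to k+1 distinct takes a geometric number of orders with mean 37/(37-k).
Sum over k = 0,...,2: E = 37/37 + 37/36 + 37/35 = 3.08492.

3.0849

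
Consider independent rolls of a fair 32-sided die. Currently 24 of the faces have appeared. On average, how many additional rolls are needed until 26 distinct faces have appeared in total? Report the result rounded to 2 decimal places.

From k distinct to k+1 distinct takes on average 32/(32-k) rolls.
Sum over k = 24,...,25: E = 32/8 + 32/7 = 8.571.

8.57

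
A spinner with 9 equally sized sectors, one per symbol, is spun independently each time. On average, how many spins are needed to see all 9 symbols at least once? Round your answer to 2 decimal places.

25.46

After k distinct symbols have appeared, the next spin gives a new one with probability (9-k)/9, so the expected wait for the (k+1)-th is 9/(9-k).
E[T] = 9/9 + 9/8 + 9/7 + ... + 9/2 + 9/1 = 9·H_{9}.
H_{9} = 2.829, so E[T] = 25.461.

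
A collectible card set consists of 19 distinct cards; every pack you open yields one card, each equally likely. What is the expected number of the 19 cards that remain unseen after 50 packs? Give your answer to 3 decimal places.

For each card, P(unseen after 50) = (18/19)^50 = 0.0670.
By linearity of expectation, E[unseen] = 19·(18/19)^50 = 1.2726.

1.273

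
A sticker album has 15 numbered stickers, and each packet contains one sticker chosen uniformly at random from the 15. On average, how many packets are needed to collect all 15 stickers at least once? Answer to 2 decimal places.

After k distinct stickers have appeared, the next packet gives a new one with probability (15-k)/15, so the expected wait for the (k+1)-th is 15/(15-k).
E[T] = 15/15 + 15/14 + 15/13 + ... + 15/2 + 15/1 = 15·H_{15}.
H_{15} = 3.318, so E[T] = 49.773.

49.77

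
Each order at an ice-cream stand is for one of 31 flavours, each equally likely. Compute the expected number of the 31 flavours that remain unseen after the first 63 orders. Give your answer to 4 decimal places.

3.9284

For each flavour, P(unseen after 63) = (30/31)^63 = 0.12672.
By linearity of expectation, E[unseen] = 31·(30/31)^63 = 3.92838.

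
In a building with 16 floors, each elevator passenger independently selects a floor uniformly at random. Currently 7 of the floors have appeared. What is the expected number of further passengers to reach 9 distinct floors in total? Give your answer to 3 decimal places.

From k distinct to k+1 distinct takes on average 16/(16-k) passengers.
Sum over k = 7,...,8: E = 16/9 + 16/8 = 3.7778.

3.778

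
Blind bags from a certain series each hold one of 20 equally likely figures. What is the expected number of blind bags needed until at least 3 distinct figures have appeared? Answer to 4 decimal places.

3.1637

With k distinct figures already seen, the next new one arrives after an expected 20/(20-k) blind bags.
Sum over k = 0,...,2: E = 20/20 + 20/19 + 20/18 = 3.16374.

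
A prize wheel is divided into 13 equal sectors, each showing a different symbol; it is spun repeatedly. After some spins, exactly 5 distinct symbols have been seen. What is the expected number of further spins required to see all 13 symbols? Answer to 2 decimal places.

From k distinct to k+1 distinct takes on average 13/(13-k) spins.
Sum over k = 5,...,12: E = 13/8 + 13/7 + 13/6 + ... + 13/2 + 13/1 = 35.332.

35.33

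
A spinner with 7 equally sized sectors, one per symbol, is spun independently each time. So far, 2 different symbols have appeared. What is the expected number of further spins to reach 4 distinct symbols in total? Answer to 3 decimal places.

With k distinct symbols already seen, the next new one takes an expected 7/(7-k) spins.
Sum over k = 2,...,3: E = 7/5 + 7/4 = 3.1500.

3.150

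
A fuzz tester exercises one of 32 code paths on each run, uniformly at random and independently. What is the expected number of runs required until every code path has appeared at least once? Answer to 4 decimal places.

Split into phases: going from k distinct to k+1 distinct takes on average 32/(32-k) runs.
E[T] = 32/32 + 32/31 + 32/30 + ... + 32/2 + 32/1 = 32·H_{32}.
H_{32} = 4.05850, so E[T] = 129.87185.

129.8718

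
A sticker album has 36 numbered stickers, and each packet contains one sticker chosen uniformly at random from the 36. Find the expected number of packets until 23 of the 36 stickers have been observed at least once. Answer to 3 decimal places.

Going from k to k+1 distinct takes a geometric number of packets with mean 36/(36-k).
Sum over k = 0,...,22: E = 36/36 + 36/35 + 36/34 + ... + 36/15 + 36/14 = 35.7993.

35.799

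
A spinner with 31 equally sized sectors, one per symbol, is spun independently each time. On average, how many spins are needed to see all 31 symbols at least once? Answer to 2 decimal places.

Split into phases: going from k distinct to k+1 distinct takes on average 31/(31-k) spins.
E[T] = 31/31 + 31/30 + 31/29 + ... + 31/2 + 31/1 = 31·H_{31}.
H_{31} = 4.027, so E[T] = 124.845.

124.84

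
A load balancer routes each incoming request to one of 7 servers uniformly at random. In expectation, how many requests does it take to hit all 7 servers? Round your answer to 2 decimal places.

18.15

After k distinct servers have appeared, the next request gives a new one with probability (7-k)/7, so the expected wait for the (k+1)-th is 7/(7-k).
E[T] = 7/7 + 7/6 + 7/5 + ... + 7/2 + 7/1 = 7·H_{7}.
H_{7} = 2.593, so E[T] = 18.150.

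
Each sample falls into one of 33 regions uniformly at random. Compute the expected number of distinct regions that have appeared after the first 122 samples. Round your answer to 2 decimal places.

For each region, P(seen in 122 samples) = 1 - (32/33)^122 = 0.977.
By linearity of expectation, E[distinct seen] = 33·(1 - (32/33)^122) = 32.227.

32.23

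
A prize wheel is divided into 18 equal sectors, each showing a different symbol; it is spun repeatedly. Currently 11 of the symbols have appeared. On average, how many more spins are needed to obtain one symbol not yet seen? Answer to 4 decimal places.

Each spin yields a new symbol with probability (18-11)/18 = 7/18, so the wait is geometric with mean 18/7.
E = 18/7 = 2.57143.

2.5714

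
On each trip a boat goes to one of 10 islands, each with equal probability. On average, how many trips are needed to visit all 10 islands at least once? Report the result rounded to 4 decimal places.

29.2897

After k distinct islands have appeared, the next trip gives a new one with probability (10-k)/10, so the expected wait for the (k+1)-th is 10/(10-k).
E[T] = 10/10 + 10/9 + 10/8 + ... + 10/2 + 10/1 = 10·H_{10}.
H_{10} = 2.92897, so E[T] = 29.28968.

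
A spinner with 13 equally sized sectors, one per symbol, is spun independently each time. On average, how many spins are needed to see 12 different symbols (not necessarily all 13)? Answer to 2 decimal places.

Going from k to k+1 distinct takes a geometric number of spins with mean 13/(13-k).
Sum over k = 0,...,11: E = 13/13 + 13/12 + 13/11 + ... + 13/3 + 13/2 = 28.342.

28.34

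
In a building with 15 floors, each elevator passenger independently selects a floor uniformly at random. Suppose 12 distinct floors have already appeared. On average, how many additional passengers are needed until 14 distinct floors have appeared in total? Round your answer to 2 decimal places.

The wait to go from k to k+1 distinct floors is geometric with mean 15/(15-k).
Sum over k = 12,...,13: E = 15/3 + 15/2 = 12.500.

12.50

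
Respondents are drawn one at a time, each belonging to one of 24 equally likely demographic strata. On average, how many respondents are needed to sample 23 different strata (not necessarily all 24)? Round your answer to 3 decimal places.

Going from k to k+1 distinct takes a geometric number of respondents with mean 24/(24-k).
Sum over k = 0,...,22: E = 24/24 + 24/23 + 24/22 + ... + 24/3 + 24/2 = 66.6230.

66.623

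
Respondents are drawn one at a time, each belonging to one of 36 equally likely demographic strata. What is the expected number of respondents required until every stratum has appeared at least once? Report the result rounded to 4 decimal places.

150.2841

After k distinct strata have appeared, the next respondent gives a new one with probability (36-k)/36, so the expected wait for the (k+1)-th is 36/(36-k).
E[T] = 36/36 + 36/35 + 36/34 + ... + 36/2 + 36/1 = 36·H_{36}.
H_{36} = 4.17456, so E[T] = 150.28413.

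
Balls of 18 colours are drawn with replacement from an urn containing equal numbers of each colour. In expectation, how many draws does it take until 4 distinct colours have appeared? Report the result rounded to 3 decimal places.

4.384

With k distinct colours already seen, the next new one arrives after an expected 18/(18-k) draws.
Sum over k = 0,...,3: E = 18/18 + 18/17 + 18/16 + 18/15 = 4.3838.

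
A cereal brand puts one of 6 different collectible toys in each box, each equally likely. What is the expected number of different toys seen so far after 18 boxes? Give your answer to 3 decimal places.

5.775

For each toy, P(seen in 18 boxes) = 1 - (5/6)^18 = 0.9624.
By linearity of expectation, E[distinct seen] = 6·(1 - (5/6)^18) = 5.7746.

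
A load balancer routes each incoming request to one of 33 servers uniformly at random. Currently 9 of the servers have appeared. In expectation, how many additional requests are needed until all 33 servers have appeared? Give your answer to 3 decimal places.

124.607

From k distinct to k+1 distinct takes on average 33/(33-k) requests.
Sum over k = 9,...,32: E = 33/24 + 33/23 + 33/22 + ... + 33/2 + 33/1 = 124.6066.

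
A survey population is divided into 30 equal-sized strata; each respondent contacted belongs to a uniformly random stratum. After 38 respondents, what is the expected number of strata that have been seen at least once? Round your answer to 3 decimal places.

For each stratum, P(seen in 38 respondents) = 1 - (29/30)^38 = 0.7242.
By linearity of expectation, E[distinct seen] = 30·(1 - (29/30)^38) = 21.7275.

21.727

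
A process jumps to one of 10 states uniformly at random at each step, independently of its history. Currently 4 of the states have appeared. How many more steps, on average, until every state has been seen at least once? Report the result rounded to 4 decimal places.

With k distinct states already seen, the next new one takes an expected 10/(10-k) steps.
Sum over k = 4,...,9: E = 10/6 + 10/5 + 10/4 + 10/3 + 10/2 + 10/1 = 24.50000.

24.5000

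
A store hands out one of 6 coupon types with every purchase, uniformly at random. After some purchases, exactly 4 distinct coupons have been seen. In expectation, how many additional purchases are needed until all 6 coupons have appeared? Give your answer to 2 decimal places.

9.00

The wait to go from k to k+1 distinct coupons is geometric with mean 6/(6-k).
Sum over k = 4,...,5: E = 6/2 + 6/1 = 9.000.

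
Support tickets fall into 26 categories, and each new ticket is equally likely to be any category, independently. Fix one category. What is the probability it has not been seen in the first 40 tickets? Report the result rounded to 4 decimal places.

0.2083

Each ticket misses the fixed category with probability (26-1)/26 = 25/26, independently.
P(still missing after 40) = (25/26)^40 = 0.20829.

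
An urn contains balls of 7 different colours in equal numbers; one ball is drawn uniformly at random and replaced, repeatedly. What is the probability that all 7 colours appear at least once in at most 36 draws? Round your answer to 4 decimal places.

0.9729

Let A_i be the event that colour i is missing after 36 draws. By inclusion–exclusion on the A_i,
P(all seen) = Σ_{j=0}^{7} (-1)^j C(7,j)((7-j)/7)^36
= 1.00000 - 0.02723 + 0.00012 - 0.00000 + 0.00000 - 0.00000 + 0.00000 - 0.00000
= 0.97289.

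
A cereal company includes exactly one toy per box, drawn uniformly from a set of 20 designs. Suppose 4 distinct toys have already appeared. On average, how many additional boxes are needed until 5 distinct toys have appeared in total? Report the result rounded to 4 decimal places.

The wait to go from k to k+1 distinct toys is geometric with mean 20/(20-k).
Only the k = 4 term is needed: E = 20/16 = 1.25000.

1.2500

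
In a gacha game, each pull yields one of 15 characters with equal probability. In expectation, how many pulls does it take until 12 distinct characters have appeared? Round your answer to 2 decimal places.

Going from k to k+1 distinct takes a geometric number of pulls with mean 15/(15-k).
Sum over k = 0,...,11: E = 15/15 + 15/14 + 15/13 + ... + 15/5 + 15/4 = 22.273.

22.27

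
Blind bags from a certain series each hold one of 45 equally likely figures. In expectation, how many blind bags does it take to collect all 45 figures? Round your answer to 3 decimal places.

197.773

Split into phases: going from k distinct to k+1 distinct takes on average 45/(45-k) blind bags.
E[T] = 45/45 + 45/44 + 45/43 + ... + 45/2 + 45/1 = 45·H_{45}.
H_{45} = 4.3949, so E[T] = 197.7727.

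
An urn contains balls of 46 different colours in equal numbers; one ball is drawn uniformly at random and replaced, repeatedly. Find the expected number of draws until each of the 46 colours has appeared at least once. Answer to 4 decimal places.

203.1676

After k distinct colours have appeared, the next draw gives a new one with probability (46-k)/46, so the expected wait for the (k+1)-th is 46/(46-k).
E[T] = 46/46 + 46/45 + 46/44 + ... + 46/2 + 46/1 = 46·H_{46}.
H_{46} = 4.41669, so E[T] = 203.16761.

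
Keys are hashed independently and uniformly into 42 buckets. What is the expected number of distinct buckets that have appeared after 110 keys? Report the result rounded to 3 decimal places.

For each bucket, P(seen in 110 keys) = 1 - (41/42)^110 = 0.9294.
By linearity of expectation, E[distinct seen] = 42·(1 - (41/42)^110) = 39.0348.

39.035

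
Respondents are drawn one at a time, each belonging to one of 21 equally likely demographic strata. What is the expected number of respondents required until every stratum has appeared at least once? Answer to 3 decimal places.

76.553

The wait to go from k to k+1 distinct strata is geometric with mean 21/(21-k).
E[T] = 21/21 + 21/20 + 21/19 + ... + 21/2 + 21/1 = 21·H_{21}.
H_{21} = 3.6454, so E[T] = 76.5525.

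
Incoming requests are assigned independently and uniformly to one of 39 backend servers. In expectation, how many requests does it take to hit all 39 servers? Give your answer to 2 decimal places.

The wait to go from k to k+1 distinct servers is geometric with mean 39/(39-k).
E[T] = 39/39 + 39/38 + 39/37 + ... + 39/2 + 39/1 = 39·H_{39}.
H_{39} = 4.254, so E[T] = 165.888.

165.89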